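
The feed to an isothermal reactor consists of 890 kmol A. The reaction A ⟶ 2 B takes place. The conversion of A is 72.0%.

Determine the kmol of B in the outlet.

1280 kmol

A reacted = 0.72 × 890 = 640.8 kmol; ν_A = −1, so ξ = 640.8/1 = 640.8 kmol.
Outlet amounts (n = n₀ + ν ξ):
  A: 890 − 1(640.8) = 249.2
  B: 0 + 2(640.8) = 1282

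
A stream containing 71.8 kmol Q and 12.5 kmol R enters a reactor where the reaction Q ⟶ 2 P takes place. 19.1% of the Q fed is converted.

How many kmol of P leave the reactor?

Q reacted = 0.191 × 71.8 = 13.71 kmol; ν_Q = −1, so ξ = 13.71/1 = 13.71 kmol.
Outlet amounts (n = n₀ + ν ξ):
  Q: 71.8 − 1(13.71) = 58.09
  P: 0 + 2(13.71) = 27.43
  R: 12.5 (inert)

27.4 kmol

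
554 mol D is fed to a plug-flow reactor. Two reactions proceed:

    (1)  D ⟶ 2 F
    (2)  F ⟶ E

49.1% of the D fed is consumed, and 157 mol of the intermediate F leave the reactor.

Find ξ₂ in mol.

ξ₂ = 387 mol

Conversion of D: D consumed = 1ξ₁ = 0.491 × 554 → ξ₁ = 272 mol.
F balance: n_F = 0 + 2ξ₁ − 1ξ₂ = 157 → ξ₂ = (2·272 − 157)/1 = 387 mol.
Outlet amounts (n = n₀ + Σ ν·ξ):
  D: 554 − 1(272) = 282
  F: 0 + 2(272) − 1(387) = 157
  E: 0 + 1(387) = 387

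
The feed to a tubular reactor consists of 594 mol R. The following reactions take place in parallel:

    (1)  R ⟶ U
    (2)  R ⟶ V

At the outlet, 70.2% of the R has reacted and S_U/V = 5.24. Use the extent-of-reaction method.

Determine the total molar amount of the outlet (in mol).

594 mol

Conversion of R: R consumed = 0.702 × 594 = 417 mol = 1ξ₁ + 1ξ₂.
Selectivity: 1ξ₁ / (1ξ₂) = 5.24 → ξ₁ = 5.24 ξ₂.
Substitute: (1·5.24 + 1) ξ₂ = 417 → ξ₂ = 66.83 mol, ξ₁ = 350.2 mol.
Outlet amounts (n = n₀ + Σ ν·ξ):
  R: 594 − 1(350.2) − 1(66.83) = 177
  U: 0 + 1(350.2) = 350.2
  V: 0 + 1(66.83) = 66.83
Total out = 177 + 350.2 + 66.83 = 594 mol.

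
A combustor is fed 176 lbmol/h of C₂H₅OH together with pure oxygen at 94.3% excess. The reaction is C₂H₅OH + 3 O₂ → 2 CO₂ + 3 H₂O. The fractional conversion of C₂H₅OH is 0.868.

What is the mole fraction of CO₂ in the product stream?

Stoichiometric O₂ = 3 × 176 = 528 lbmol/h; O₂ fed = 528 × 1.943 = 1026 lbmol/h.
Fuel reacted = 0.868 × 176 → ξ = 152.8 lbmol/h.
Outlet (n = n₀ + ν ξ):
  C₂H₅OH: 176 − 1(152.8) = 23.23
  O₂: 1026 − 3(152.8) = 567.6
  CO₂: 0 + 2(152.8) = 305.5
  H₂O: 0 + 3(152.8) = 458.3
Total out = 1355 lbmol/h; y_CO₂ = 305.5 / 1355 = 0.2255.

0.226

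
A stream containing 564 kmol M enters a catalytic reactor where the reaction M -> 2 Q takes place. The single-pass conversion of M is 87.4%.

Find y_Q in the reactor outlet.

0.933

M reacted = 0.874 × 564 = 492.9 kmol; ν_M = −1, so ξ = 492.9/1 = 492.9 kmol.
Outlet amounts (n = n₀ + ν ξ):
  M: 564 − 1(492.9) = 71.06
  Q: 0 + 2(492.9) = 985.9
Total out = 1057 kmol; y_Q = 985.9 / 1057 = 0.9328.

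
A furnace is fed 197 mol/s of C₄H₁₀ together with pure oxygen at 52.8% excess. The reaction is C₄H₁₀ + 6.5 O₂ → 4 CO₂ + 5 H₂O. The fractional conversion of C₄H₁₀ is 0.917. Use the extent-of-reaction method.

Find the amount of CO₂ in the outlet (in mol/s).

Stoichiometric O₂ = 6.5 × 197 = 1280 mol/s; O₂ fed = 1280 × 1.528 = 1957 mol/s.
Fuel reacted = 0.917 × 197 → ξ = 180.6 mol/s.
Outlet (n = n₀ + ν ξ):
  C₄H₁₀: 197 − 1(180.6) = 16.35
  O₂: 1957 − 6.5(180.6) = 782.4
  CO₂: 0 + 4(180.6) = 722.6
  H₂O: 0 + 5(180.6) = 903.2

723 mol/s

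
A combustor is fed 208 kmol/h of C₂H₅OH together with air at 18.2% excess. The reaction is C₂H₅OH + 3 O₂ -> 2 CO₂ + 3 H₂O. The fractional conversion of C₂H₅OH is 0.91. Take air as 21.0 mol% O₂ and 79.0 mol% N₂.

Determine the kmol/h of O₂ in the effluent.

170 kmol/h

Stoichiometric O₂ = 3 × 208 = 624 kmol/h; O₂ fed = 624 × 1.182 = 737.6 kmol/h.
N₂ fed = 737.6 × 79/21 = 2775 kmol/h.
Fuel reacted = 0.91 × 208 → ξ = 189.3 kmol/h.
Outlet (n = n₀ + ν ξ):
  C₂H₅OH: 208 − 1(189.3) = 18.72
  O₂: 737.6 − 3(189.3) = 169.7
  N₂: 2775 (inert)
  CO₂: 0 + 2(189.3) = 378.6
  H₂O: 0 + 3(189.3) = 567.8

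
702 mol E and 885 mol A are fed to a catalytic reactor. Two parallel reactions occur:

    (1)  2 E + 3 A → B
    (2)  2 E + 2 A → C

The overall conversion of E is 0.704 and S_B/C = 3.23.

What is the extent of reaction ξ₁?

ξ₁ = 189 mol

Conversion of E: E consumed = 0.704 × 702 = 494.2 mol = 2ξ₁ + 2ξ₂.
Selectivity: 1ξ₁ / (1ξ₂) = 3.23 → ξ₁ = 3.23 ξ₂.
Substitute: (2·3.23 + 2) ξ₂ = 494.2 → ξ₂ = 58.42 mol, ξ₁ = 188.7 mol.
Outlet amounts (n = n₀ + Σ ν·ξ):
  E: 702 − 2(188.7) − 2(58.42) = 207.8
  A: 885 − 3(188.7) − 2(58.42) = 202.1
  B: 0 + 1(188.7) = 188.7
  C: 0 + 1(58.42) = 58.42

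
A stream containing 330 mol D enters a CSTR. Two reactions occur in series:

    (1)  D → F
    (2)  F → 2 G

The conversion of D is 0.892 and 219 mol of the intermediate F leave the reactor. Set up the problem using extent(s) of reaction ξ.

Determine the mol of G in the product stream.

151 mol

Conversion of D: D consumed = 1ξ₁ = 0.892 × 330 → ξ₁ = 294.4 mol.
F balance: n_F = 0 + 1ξ₁ − 1ξ₂ = 219 → ξ₂ = (1·294.4 − 219)/1 = 75.36 mol.
Outlet amounts (n = n₀ + Σ ν·ξ):
  D: 330 − 1(294.4) = 35.64
  F: 0 + 1(294.4) − 1(75.36) = 219
  G: 0 + 2(75.36) = 150.7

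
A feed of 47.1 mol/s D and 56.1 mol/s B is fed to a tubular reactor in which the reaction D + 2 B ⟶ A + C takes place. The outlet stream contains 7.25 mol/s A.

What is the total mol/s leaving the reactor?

96 mol/s

For A: n = n₀ + 1ξ → 7.25 = 0 + 1ξ, giving ξ = 7.25 mol/s.
Outlet amounts (n = n₀ + ν ξ):
  D: 47.1 − 1(7.25) = 39.85
  B: 56.1 − 2(7.25) = 41.6
  A: 0 + 1(7.25) = 7.25
  C: 0 + 1(7.25) = 7.25
Total out = 39.85 + 41.6 + 7.25 + 7.25 = 95.95 mol/s.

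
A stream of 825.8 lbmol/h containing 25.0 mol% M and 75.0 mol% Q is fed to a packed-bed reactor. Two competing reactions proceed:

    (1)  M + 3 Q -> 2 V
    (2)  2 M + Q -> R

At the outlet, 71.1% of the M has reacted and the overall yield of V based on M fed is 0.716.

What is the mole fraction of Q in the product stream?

0.597

Yield of V: 2ξ₁ / 206.4 = 0.716 → ξ₁ = 73.91 lbmol/h.
Conversion of M: 1ξ₁ + 2ξ₂ = 0.711 × 206.4 = 146.8 → ξ₂ = 36.44 lbmol/h.
Outlet amounts (n = n₀ + Σ ν·ξ):
  M: 206.4 − 1(73.91) − 2(36.44) = 59.66
  Q: 619.4 − 3(73.91) − 1(36.44) = 361.2
  V: 0 + 2(73.91) = 147.8
  R: 0 + 1(36.44) = 36.44
Total out = 605.1 lbmol/h; y_Q = 361.2 / 605.1 = 0.5969.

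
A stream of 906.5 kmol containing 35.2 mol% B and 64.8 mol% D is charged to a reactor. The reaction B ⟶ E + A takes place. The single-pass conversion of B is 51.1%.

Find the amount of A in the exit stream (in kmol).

163 kmol

B reacted = 0.511 × 319.1 = 163.1 kmol; ν_B = −1, so ξ = 163.1/1 = 163.1 kmol.
Outlet amounts (n = n₀ + ν ξ):
  B: 319.1 − 1(163.1) = 156
  E: 0 + 1(163.1) = 163.1
  A: 0 + 1(163.1) = 163.1
  D: 587.4 (inert)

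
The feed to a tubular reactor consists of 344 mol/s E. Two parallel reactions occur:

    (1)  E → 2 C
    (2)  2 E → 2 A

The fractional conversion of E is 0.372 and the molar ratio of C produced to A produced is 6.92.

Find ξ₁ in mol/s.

Conversion of E: E consumed = 0.372 × 344 = 128 mol/s = 1ξ₁ + 2ξ₂.
Selectivity: 2ξ₁ / (2ξ₂) = 6.92 → ξ₁ = 6.92 ξ₂.
Substitute: (1·6.92 + 2) ξ₂ = 128 → ξ₂ = 14.35 mol/s, ξ₁ = 99.28 mol/s.
Outlet amounts (n = n₀ + Σ ν·ξ):
  E: 344 − 1(99.28) − 2(14.35) = 216
  C: 0 + 2(99.28) = 198.6
  A: 0 + 2(14.35) = 28.69

ξ₁ = 99.3 mol/s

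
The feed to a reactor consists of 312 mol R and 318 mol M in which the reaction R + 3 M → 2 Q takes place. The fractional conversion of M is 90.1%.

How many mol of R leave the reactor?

M reacted = 0.901 × 318 = 286.5 mol; ν_M = −3, so ξ = 286.5/3 = 95.51 mol.
Outlet amounts (n = n₀ + ν ξ):
  R: 312 − 1(95.51) = 216.5
  M: 318 − 3(95.51) = 31.48
  Q: 0 + 2(95.51) = 191

216 mol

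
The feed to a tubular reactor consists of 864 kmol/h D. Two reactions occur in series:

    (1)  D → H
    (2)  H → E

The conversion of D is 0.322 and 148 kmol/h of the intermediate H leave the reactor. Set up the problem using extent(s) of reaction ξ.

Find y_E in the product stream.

Conversion of D: D consumed = 1ξ₁ = 0.322 × 864 → ξ₁ = 278.2 kmol/h.
H balance: n_H = 0 + 1ξ₁ − 1ξ₂ = 148 → ξ₂ = (1·278.2 − 148)/1 = 130.2 kmol/h.
Outlet amounts (n = n₀ + Σ ν·ξ):
  D: 864 − 1(278.2) = 585.8
  H: 0 + 1(278.2) − 1(130.2) = 148
  E: 0 + 1(130.2) = 130.2
Total out = 864 kmol/h; y_E = 130.2 / 864 = 0.1507.

0.151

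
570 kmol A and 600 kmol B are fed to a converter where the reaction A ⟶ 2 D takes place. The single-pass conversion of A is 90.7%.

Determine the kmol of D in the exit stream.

A reacted = 0.907 × 570 = 517 kmol; ν_A = −1, so ξ = 517/1 = 517 kmol.
Outlet amounts (n = n₀ + ν ξ):
  A: 570 − 1(517) = 53.01
  D: 0 + 2(517) = 1034
  B: 600 (inert)

1030 kmol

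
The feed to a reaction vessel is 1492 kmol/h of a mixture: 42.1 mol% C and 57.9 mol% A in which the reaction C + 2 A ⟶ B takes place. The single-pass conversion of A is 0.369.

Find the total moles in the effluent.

A reacted = 0.369 × 863.9 = 318.8 kmol/h; ν_A = −2, so ξ = 318.8/2 = 159.4 kmol/h.
Outlet amounts (n = n₀ + ν ξ):
  C: 628.1 − 1(159.4) = 468.7
  A: 863.9 − 2(159.4) = 545.1
  B: 0 + 1(159.4) = 159.4
Total out = 468.7 + 545.1 + 159.4 = 1173 kmol/h.

1170 kmol/h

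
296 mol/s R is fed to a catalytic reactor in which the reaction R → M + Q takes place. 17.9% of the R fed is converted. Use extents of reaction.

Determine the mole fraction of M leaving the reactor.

0.152

R reacted = 0.179 × 296 = 52.98 mol/s; ν_R = −1, so ξ = 52.98/1 = 52.98 mol/s.
Outlet amounts (n = n₀ + ν ξ):
  R: 296 − 1(52.98) = 243
  M: 0 + 1(52.98) = 52.98
  Q: 0 + 1(52.98) = 52.98
Total out = 349 mol/s; y_M = 52.98 / 349 = 0.1518.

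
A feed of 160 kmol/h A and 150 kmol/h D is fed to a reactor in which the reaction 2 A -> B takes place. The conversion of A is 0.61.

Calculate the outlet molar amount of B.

A reacted = 0.61 × 160 = 97.6 kmol/h; ν_A = −2, so ξ = 97.6/2 = 48.8 kmol/h.
Outlet amounts (n = n₀ + ν ξ):
  A: 160 − 2(48.8) = 62.4
  B: 0 + 1(48.8) = 48.8
  D: 150 (inert)

48.8 kmol/h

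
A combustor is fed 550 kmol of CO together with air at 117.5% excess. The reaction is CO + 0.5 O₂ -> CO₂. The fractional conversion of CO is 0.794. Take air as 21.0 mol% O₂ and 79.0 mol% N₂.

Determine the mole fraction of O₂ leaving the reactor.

0.119

Stoichiometric O₂ = 0.5 × 550 = 275 kmol; O₂ fed = 275 × 2.175 = 598.1 kmol.
N₂ fed = 598.1 × 79/21 = 2250 kmol.
Fuel reacted = 0.794 × 550 → ξ = 436.7 kmol.
Outlet (n = n₀ + ν ξ):
  CO: 550 − 1(436.7) = 113.3
  O₂: 598.1 − 0.5(436.7) = 379.8
  N₂: 2250 (inert)
  CO₂: 0 + 1(436.7) = 436.7
Total out = 3180 kmol; y_O₂ = 379.8 / 3180 = 0.1194.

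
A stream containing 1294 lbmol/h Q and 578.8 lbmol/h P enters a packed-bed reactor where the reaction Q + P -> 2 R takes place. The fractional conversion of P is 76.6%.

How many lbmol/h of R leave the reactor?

P reacted = 0.766 × 578.8 = 443.4 lbmol/h; ν_P = −1, so ξ = 443.4/1 = 443.4 lbmol/h.
Outlet amounts (n = n₀ + ν ξ):
  Q: 1294 − 1(443.4) = 850.6
  P: 578.8 − 1(443.4) = 135.4
  R: 0 + 2(443.4) = 886.7

887 lbmol/h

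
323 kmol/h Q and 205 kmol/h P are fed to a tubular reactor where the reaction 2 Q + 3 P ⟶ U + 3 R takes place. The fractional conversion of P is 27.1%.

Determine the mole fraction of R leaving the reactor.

P reacted = 0.271 × 205 = 55.56 kmol/h; ν_P = −3, so ξ = 55.56/3 = 18.52 kmol/h.
Outlet amounts (n = n₀ + ν ξ):
  Q: 323 − 2(18.52) = 286
  P: 205 − 3(18.52) = 149.4
  U: 0 + 1(18.52) = 18.52
  R: 0 + 3(18.52) = 55.56
Total out = 509.5 kmol/h; y_R = 55.56 / 509.5 = 0.109.

0.109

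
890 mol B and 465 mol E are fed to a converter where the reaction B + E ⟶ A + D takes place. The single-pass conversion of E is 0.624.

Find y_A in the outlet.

0.214

E reacted = 0.624 × 465 = 290.2 mol; ν_E = −1, so ξ = 290.2/1 = 290.2 mol.
Outlet amounts (n = n₀ + ν ξ):
  B: 890 − 1(290.2) = 599.8
  E: 465 − 1(290.2) = 174.8
  A: 0 + 1(290.2) = 290.2
  D: 0 + 1(290.2) = 290.2
Total out = 1355 mol; y_A = 290.2 / 1355 = 0.2141.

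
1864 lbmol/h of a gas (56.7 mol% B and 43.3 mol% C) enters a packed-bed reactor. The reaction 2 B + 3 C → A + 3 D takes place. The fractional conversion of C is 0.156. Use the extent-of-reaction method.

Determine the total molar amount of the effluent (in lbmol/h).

1820 lbmol/h

C reacted = 0.156 × 807.1 = 125.9 lbmol/h; ν_C = −3, so ξ = 125.9/3 = 41.97 lbmol/h.
Outlet amounts (n = n₀ + ν ξ):
  B: 1057 − 2(41.97) = 972.9
  C: 807.1 − 3(41.97) = 681.2
  A: 0 + 1(41.97) = 41.97
  D: 0 + 3(41.97) = 125.9
Total out = 972.9 + 681.2 + 41.97 + 125.9 = 1822 lbmol/h.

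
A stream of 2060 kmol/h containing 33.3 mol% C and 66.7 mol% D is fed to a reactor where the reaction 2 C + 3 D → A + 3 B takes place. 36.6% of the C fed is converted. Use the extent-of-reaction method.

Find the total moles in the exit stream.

1930 kmol/h

C reacted = 0.366 × 686 = 251.1 kmol/h; ν_C = −2, so ξ = 251.1/2 = 125.5 kmol/h.
Outlet amounts (n = n₀ + ν ξ):
  C: 686 − 2(125.5) = 434.9
  D: 1374 − 3(125.5) = 997.4
  A: 0 + 1(125.5) = 125.5
  B: 0 + 3(125.5) = 376.6
Total out = 434.9 + 997.4 + 125.5 + 376.6 = 1934 kmol/h.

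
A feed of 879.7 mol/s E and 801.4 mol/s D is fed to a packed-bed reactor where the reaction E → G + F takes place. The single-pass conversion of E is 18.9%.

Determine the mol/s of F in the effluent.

E reacted = 0.189 × 879.7 = 166.3 mol/s; ν_E = −1, so ξ = 166.3/1 = 166.3 mol/s.
Outlet amounts (n = n₀ + ν ξ):
  E: 879.7 − 1(166.3) = 713.4
  G: 0 + 1(166.3) = 166.3
  F: 0 + 1(166.3) = 166.3
  D: 801.4 (inert)

166 mol/s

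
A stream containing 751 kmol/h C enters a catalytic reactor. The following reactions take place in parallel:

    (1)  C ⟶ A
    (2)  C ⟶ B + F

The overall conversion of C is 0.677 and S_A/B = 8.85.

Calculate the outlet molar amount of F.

Conversion of C: C consumed = 0.677 × 751 = 508.4 kmol/h = 1ξ₁ + 1ξ₂.
Selectivity: 1ξ₁ / (1ξ₂) = 8.85 → ξ₁ = 8.85 ξ₂.
Substitute: (1·8.85 + 1) ξ₂ = 508.4 → ξ₂ = 51.62 kmol/h, ξ₁ = 456.8 kmol/h.
Outlet amounts (n = n₀ + Σ ν·ξ):
  C: 751 − 1(456.8) − 1(51.62) = 242.6
  A: 0 + 1(456.8) = 456.8
  B: 0 + 1(51.62) = 51.62
  F: 0 + 1(51.62) = 51.62

51.6 kmol/h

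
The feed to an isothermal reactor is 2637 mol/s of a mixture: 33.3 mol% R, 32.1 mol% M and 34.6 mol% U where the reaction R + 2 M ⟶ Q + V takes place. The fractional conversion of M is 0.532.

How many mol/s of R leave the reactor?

M reacted = 0.532 × 846.5 = 450.3 mol/s; ν_M = −2, so ξ = 450.3/2 = 225.2 mol/s.
Outlet amounts (n = n₀ + ν ξ):
  R: 878.1 − 1(225.2) = 653
  M: 846.5 − 2(225.2) = 396.2
  Q: 0 + 1(225.2) = 225.2
  V: 0 + 1(225.2) = 225.2
  U: 912.4 (inert)

653 mol/s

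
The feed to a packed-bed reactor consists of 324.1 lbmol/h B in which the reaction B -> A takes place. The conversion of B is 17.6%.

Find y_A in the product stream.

B reacted = 0.176 × 324.1 = 57.04 lbmol/h; ν_B = −1, so ξ = 57.04/1 = 57.04 lbmol/h.
Outlet amounts (n = n₀ + ν ξ):
  B: 324.1 − 1(57.04) = 267.1
  A: 0 + 1(57.04) = 57.04
Total out = 324.1 lbmol/h; y_A = 57.04 / 324.1 = 0.176.

0.176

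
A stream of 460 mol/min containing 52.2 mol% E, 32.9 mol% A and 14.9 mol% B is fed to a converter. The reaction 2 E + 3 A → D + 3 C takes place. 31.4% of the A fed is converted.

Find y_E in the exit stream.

0.469

A reacted = 0.314 × 151.3 = 47.52 mol/min; ν_A = −3, so ξ = 47.52/3 = 15.84 mol/min.
Outlet amounts (n = n₀ + ν ξ):
  E: 240.1 − 2(15.84) = 208.4
  A: 151.3 − 3(15.84) = 103.8
  D: 0 + 1(15.84) = 15.84
  C: 0 + 3(15.84) = 47.52
  B: 68.54 (inert)
Total out = 444.2 mol/min; y_E = 208.4 / 444.2 = 0.4693.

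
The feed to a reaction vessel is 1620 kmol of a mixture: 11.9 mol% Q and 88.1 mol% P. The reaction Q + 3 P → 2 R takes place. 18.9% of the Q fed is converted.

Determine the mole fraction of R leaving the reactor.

Q reacted = 0.189 × 192.8 = 36.44 kmol; ν_Q = −1, so ξ = 36.44/1 = 36.44 kmol.
Outlet amounts (n = n₀ + ν ξ):
  Q: 192.8 − 1(36.44) = 156.3
  P: 1427 − 3(36.44) = 1318
  R: 0 + 2(36.44) = 72.87
Total out = 1547 kmol; y_R = 72.87 / 1547 = 0.0471.

0.0471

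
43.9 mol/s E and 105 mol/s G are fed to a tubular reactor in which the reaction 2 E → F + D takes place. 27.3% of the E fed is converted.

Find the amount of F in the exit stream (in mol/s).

E reacted = 0.273 × 43.9 = 11.98 mol/s; ν_E = −2, so ξ = 11.98/2 = 5.992 mol/s.
Outlet amounts (n = n₀ + ν ξ):
  E: 43.9 − 2(5.992) = 31.92
  F: 0 + 1(5.992) = 5.992
  D: 0 + 1(5.992) = 5.992
  G: 105 (inert)

5.99 mol/s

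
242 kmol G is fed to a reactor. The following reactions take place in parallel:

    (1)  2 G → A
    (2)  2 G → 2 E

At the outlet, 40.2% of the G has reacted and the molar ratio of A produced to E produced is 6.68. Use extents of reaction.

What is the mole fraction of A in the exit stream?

0.23

Conversion of G: G consumed = 0.402 × 242 = 97.28 kmol = 2ξ₁ + 2ξ₂.
Selectivity: 1ξ₁ / (2ξ₂) = 6.68 → ξ₁ = 13.36 ξ₂.
Substitute: (2·13.36 + 2) ξ₂ = 97.28 → ξ₂ = 3.387 kmol, ξ₁ = 45.25 kmol.
Outlet amounts (n = n₀ + Σ ν·ξ):
  G: 242 − 2(45.25) − 2(3.387) = 144.7
  A: 0 + 1(45.25) = 45.25
  E: 0 + 2(3.387) = 6.775
Total out = 196.7 kmol; y_A = 45.25 / 196.7 = 0.23.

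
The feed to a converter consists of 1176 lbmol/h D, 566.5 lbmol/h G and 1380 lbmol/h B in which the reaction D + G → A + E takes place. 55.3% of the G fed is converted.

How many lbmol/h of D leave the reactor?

G reacted = 0.553 × 566.5 = 313.3 lbmol/h; ν_G = −1, so ξ = 313.3/1 = 313.3 lbmol/h.
Outlet amounts (n = n₀ + ν ξ):
  D: 1176 − 1(313.3) = 862.7
  G: 566.5 − 1(313.3) = 253.2
  A: 0 + 1(313.3) = 313.3
  E: 0 + 1(313.3) = 313.3
  B: 1380 (inert)

863 lbmol/h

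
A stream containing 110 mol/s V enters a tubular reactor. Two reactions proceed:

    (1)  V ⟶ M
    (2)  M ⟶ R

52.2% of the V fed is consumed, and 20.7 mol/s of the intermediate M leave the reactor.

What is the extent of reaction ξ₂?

Conversion of V: V consumed = 1ξ₁ = 0.522 × 110 → ξ₁ = 57.42 mol/s.
M balance: n_M = 0 + 1ξ₁ − 1ξ₂ = 20.7 → ξ₂ = (1·57.42 − 20.7)/1 = 36.72 mol/s.
Outlet amounts (n = n₀ + Σ ν·ξ):
  V: 110 − 1(57.42) = 52.58
  M: 0 + 1(57.42) − 1(36.72) = 20.7
  R: 0 + 1(36.72) = 36.72

ξ₂ = 36.7 mol/s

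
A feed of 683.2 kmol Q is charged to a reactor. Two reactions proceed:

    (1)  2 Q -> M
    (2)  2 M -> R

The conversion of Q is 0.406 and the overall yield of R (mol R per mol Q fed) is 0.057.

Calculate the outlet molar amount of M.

60.8 kmol

Conversion of Q: Q consumed = 2ξ₁ = 0.406 × 683.2 → ξ₁ = 138.7 kmol.
Yield of R: 1ξ₂ / 683.2 = 0.057 → ξ₂ = 38.94 kmol.
Outlet amounts (n = n₀ + Σ ν·ξ):
  Q: 683.2 − 2(138.7) = 405.8
  M: 0 + 1(138.7) − 2(38.94) = 60.8
  R: 0 + 1(38.94) = 38.94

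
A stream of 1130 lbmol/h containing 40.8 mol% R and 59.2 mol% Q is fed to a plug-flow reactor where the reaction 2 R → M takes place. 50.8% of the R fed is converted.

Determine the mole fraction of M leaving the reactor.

0.116

R reacted = 0.508 × 461 = 234.2 lbmol/h; ν_R = −2, so ξ = 234.2/2 = 117.1 lbmol/h.
Outlet amounts (n = n₀ + ν ξ):
  R: 461 − 2(117.1) = 226.8
  M: 0 + 1(117.1) = 117.1
  Q: 669 (inert)
Total out = 1013 lbmol/h; y_M = 117.1 / 1013 = 0.1156.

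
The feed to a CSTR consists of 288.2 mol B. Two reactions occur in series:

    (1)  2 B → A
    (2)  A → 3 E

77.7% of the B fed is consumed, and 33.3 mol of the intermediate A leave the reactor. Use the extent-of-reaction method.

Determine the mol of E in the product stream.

236 mol

Conversion of B: B consumed = 2ξ₁ = 0.777 × 288.2 → ξ₁ = 112 mol.
A balance: n_A = 0 + 1ξ₁ − 1ξ₂ = 33.3 → ξ₂ = (1·112 − 33.3)/1 = 78.67 mol.
Outlet amounts (n = n₀ + Σ ν·ξ):
  B: 288.2 − 2(112) = 64.27
  A: 0 + 1(112) − 1(78.67) = 33.3
  E: 0 + 3(78.67) = 236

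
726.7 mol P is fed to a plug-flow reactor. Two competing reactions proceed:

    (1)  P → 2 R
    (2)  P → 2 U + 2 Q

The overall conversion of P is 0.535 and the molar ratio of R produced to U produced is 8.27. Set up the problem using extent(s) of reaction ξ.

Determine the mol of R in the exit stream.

694 mol

Conversion of P: P consumed = 0.535 × 726.7 = 388.8 mol = 1ξ₁ + 1ξ₂.
Selectivity: 2ξ₁ / (2ξ₂) = 8.27 → ξ₁ = 8.27 ξ₂.
Substitute: (1·8.27 + 1) ξ₂ = 388.8 → ξ₂ = 41.94 mol, ξ₁ = 346.8 mol.
Outlet amounts (n = n₀ + Σ ν·ξ):
  P: 726.7 − 1(346.8) − 1(41.94) = 337.9
  R: 0 + 2(346.8) = 693.7
  U: 0 + 2(41.94) = 83.88
  Q: 0 + 2(41.94) = 83.88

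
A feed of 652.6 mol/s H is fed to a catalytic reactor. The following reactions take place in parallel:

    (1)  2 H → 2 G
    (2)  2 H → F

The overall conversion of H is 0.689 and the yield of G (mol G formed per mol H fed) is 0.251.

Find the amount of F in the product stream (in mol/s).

143 mol/s

Yield of G: 2ξ₁ / 652.6 = 0.251 → ξ₁ = 81.9 mol/s.
Conversion of H: 2ξ₁ + 2ξ₂ = 0.689 × 652.6 = 449.6 → ξ₂ = 142.9 mol/s.
Outlet amounts (n = n₀ + Σ ν·ξ):
  H: 652.6 − 2(81.9) − 2(142.9) = 203
  G: 0 + 2(81.9) = 163.8
  F: 0 + 1(142.9) = 142.9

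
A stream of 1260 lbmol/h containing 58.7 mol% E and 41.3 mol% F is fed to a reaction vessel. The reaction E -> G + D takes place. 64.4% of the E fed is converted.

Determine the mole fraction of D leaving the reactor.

0.274

E reacted = 0.644 × 739.6 = 476.3 lbmol/h; ν_E = −1, so ξ = 476.3/1 = 476.3 lbmol/h.
Outlet amounts (n = n₀ + ν ξ):
  E: 739.6 − 1(476.3) = 263.3
  G: 0 + 1(476.3) = 476.3
  D: 0 + 1(476.3) = 476.3
  F: 520.4 (inert)
Total out = 1736 lbmol/h; y_D = 476.3 / 1736 = 0.2743.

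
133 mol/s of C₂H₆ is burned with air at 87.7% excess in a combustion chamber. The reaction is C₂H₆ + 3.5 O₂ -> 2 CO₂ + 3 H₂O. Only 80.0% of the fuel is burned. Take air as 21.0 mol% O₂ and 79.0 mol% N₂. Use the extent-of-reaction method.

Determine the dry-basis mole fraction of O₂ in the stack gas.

Stoichiometric O₂ = 3.5 × 133 = 465.5 mol/s; O₂ fed = 465.5 × 1.877 = 873.7 mol/s.
N₂ fed = 873.7 × 79/21 = 3287 mol/s.
Fuel reacted = 0.8 × 133 → ξ = 106.4 mol/s.
Outlet (n = n₀ + ν ξ):
  C₂H₆: 133 − 1(106.4) = 26.6
  O₂: 873.7 − 3.5(106.4) = 501.3
  N₂: 3287 (inert)
  CO₂: 0 + 2(106.4) = 212.8
  H₂O: 0 + 3(106.4) = 319.2
Dry total = 4028 mol/s; y_O₂ (dry) = 501.3 / 4028 = 0.1245.

0.124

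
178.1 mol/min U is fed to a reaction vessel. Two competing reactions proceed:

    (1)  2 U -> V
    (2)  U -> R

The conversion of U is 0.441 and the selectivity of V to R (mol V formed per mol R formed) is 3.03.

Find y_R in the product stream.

Conversion of U: U consumed = 0.441 × 178.1 = 78.54 mol/min = 2ξ₁ + 1ξ₂.
Selectivity: 1ξ₁ / (1ξ₂) = 3.03 → ξ₁ = 3.03 ξ₂.
Substitute: (2·3.03 + 1) ξ₂ = 78.54 → ξ₂ = 11.12 mol/min, ξ₁ = 33.71 mol/min.
Outlet amounts (n = n₀ + Σ ν·ξ):
  U: 178.1 − 2(33.71) − 1(11.12) = 99.56
  V: 0 + 1(33.71) = 33.71
  R: 0 + 1(11.12) = 11.12
Total out = 144.4 mol/min; y_R = 11.12 / 144.4 = 0.07705.

0.077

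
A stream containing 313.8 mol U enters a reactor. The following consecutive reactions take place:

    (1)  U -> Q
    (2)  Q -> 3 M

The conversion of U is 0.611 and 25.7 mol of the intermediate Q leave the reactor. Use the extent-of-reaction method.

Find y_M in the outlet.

0.771

Conversion of U: U consumed = 1ξ₁ = 0.611 × 313.8 → ξ₁ = 191.7 mol.
Q balance: n_Q = 0 + 1ξ₁ − 1ξ₂ = 25.7 → ξ₂ = (1·191.7 − 25.7)/1 = 166 mol.
Outlet amounts (n = n₀ + Σ ν·ξ):
  U: 313.8 − 1(191.7) = 122.1
  Q: 0 + 1(191.7) − 1(166) = 25.7
  M: 0 + 3(166) = 498.1
Total out = 645.9 mol; y_M = 498.1 / 645.9 = 0.7712.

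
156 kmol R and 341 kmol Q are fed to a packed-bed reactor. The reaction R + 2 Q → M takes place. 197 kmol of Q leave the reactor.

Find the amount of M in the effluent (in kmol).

For Q: n = n₀ − 2ξ → 197 = 341 − 2ξ, giving ξ = 72 kmol.
Outlet amounts (n = n₀ + ν ξ):
  R: 156 − 1(72) = 84
  Q: 341 − 2(72) = 197
  M: 0 + 1(72) = 72

72 kmol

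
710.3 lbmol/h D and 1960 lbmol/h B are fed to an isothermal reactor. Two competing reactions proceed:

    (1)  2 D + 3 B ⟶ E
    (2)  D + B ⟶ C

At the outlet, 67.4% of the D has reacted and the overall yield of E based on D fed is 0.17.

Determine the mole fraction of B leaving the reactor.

Yield of E: 1ξ₁ / 710.3 = 0.17 → ξ₁ = 120.8 lbmol/h.
Conversion of D: 2ξ₁ + 1ξ₂ = 0.674 × 710.3 = 478.7 → ξ₂ = 237.2 lbmol/h.
Outlet amounts (n = n₀ + Σ ν·ξ):
  D: 710.3 − 2(120.8) − 1(237.2) = 231.6
  B: 1960 − 3(120.8) − 1(237.2) = 1361
  E: 0 + 1(120.8) = 120.8
  C: 0 + 1(237.2) = 237.2
Total out = 1950 lbmol/h; y_B = 1361 / 1950 = 0.6977.

0.698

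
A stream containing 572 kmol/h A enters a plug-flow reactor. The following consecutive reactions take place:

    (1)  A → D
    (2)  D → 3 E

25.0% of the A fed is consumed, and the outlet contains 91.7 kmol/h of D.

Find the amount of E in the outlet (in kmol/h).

154 kmol/h

Conversion of A: A consumed = 1ξ₁ = 0.25 × 572 → ξ₁ = 143 kmol/h.
D balance: n_D = 0 + 1ξ₁ − 1ξ₂ = 91.7 → ξ₂ = (1·143 − 91.7)/1 = 51.3 kmol/h.
Outlet amounts (n = n₀ + Σ ν·ξ):
  A: 572 − 1(143) = 429
  D: 0 + 1(143) − 1(51.3) = 91.7
  E: 0 + 3(51.3) = 153.9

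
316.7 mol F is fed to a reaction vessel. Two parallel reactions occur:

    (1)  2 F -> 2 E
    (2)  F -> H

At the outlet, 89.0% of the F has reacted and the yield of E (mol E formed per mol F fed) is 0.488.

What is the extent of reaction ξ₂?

Yield of E: 2ξ₁ / 316.7 = 0.488 → ξ₁ = 77.27 mol.
Conversion of F: 2ξ₁ + 1ξ₂ = 0.89 × 316.7 = 281.9 → ξ₂ = 127.3 mol.
Outlet amounts (n = n₀ + Σ ν·ξ):
  F: 316.7 − 2(77.27) − 1(127.3) = 34.84
  E: 0 + 2(77.27) = 154.5
  H: 0 + 1(127.3) = 127.3

ξ₂ = 127 mol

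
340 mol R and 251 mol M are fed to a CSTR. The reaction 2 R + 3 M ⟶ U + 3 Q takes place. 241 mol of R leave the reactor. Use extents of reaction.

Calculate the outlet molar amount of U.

For R: n = n₀ − 2ξ → 241 = 340 − 2ξ, giving ξ = 49.5 mol.
Outlet amounts (n = n₀ + ν ξ):
  R: 340 − 2(49.5) = 241
  M: 251 − 3(49.5) = 102.5
  U: 0 + 1(49.5) = 49.5
  Q: 0 + 3(49.5) = 148.5

49.5 mol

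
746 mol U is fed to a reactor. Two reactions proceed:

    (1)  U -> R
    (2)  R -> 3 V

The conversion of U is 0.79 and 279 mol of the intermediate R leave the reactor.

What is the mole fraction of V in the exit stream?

0.681

Conversion of U: U consumed = 1ξ₁ = 0.79 × 746 → ξ₁ = 589.3 mol.
R balance: n_R = 0 + 1ξ₁ − 1ξ₂ = 279 → ξ₂ = (1·589.3 − 279)/1 = 310.3 mol.
Outlet amounts (n = n₀ + Σ ν·ξ):
  U: 746 − 1(589.3) = 156.7
  R: 0 + 1(589.3) − 1(310.3) = 279
  V: 0 + 3(310.3) = 931
Total out = 1367 mol; y_V = 931 / 1367 = 0.6812.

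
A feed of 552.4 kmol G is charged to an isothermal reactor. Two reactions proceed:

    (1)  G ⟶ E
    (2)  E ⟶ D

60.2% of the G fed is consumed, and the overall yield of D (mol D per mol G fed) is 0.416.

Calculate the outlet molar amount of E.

Conversion of G: G consumed = 1ξ₁ = 0.602 × 552.4 → ξ₁ = 332.5 kmol.
Yield of D: 1ξ₂ / 552.4 = 0.416 → ξ₂ = 229.8 kmol.
Outlet amounts (n = n₀ + Σ ν·ξ):
  G: 552.4 − 1(332.5) = 219.9
  E: 0 + 1(332.5) − 1(229.8) = 102.7
  D: 0 + 1(229.8) = 229.8

103 kmol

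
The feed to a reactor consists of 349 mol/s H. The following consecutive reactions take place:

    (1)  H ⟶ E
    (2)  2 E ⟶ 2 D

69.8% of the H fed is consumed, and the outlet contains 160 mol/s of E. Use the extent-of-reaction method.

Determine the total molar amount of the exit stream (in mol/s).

Conversion of H: H consumed = 1ξ₁ = 0.698 × 349 → ξ₁ = 243.6 mol/s.
E balance: n_E = 0 + 1ξ₁ − 2ξ₂ = 160 → ξ₂ = (1·243.6 − 160)/2 = 41.8 mol/s.
Outlet amounts (n = n₀ + Σ ν·ξ):
  H: 349 − 1(243.6) = 105.4
  E: 0 + 1(243.6) − 2(41.8) = 160
  D: 0 + 2(41.8) = 83.6
Total out = 105.4 + 160 + 83.6 = 349 mol/s.

349 mol/s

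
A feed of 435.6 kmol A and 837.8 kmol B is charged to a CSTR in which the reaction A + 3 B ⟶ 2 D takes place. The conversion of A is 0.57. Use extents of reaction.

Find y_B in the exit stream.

0.12

A reacted = 0.57 × 435.6 = 248.3 kmol; ν_A = −1, so ξ = 248.3/1 = 248.3 kmol.
Outlet amounts (n = n₀ + ν ξ):
  A: 435.6 − 1(248.3) = 187.3
  B: 837.8 − 3(248.3) = 92.92
  D: 0 + 2(248.3) = 496.6
Total out = 776.8 kmol; y_B = 92.92 / 776.8 = 0.1196.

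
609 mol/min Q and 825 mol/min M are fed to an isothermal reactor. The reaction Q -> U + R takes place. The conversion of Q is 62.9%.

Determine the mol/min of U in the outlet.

383 mol/min

Q reacted = 0.629 × 609 = 383.1 mol/min; ν_Q = −1, so ξ = 383.1/1 = 383.1 mol/min.
Outlet amounts (n = n₀ + ν ξ):
  Q: 609 − 1(383.1) = 225.9
  U: 0 + 1(383.1) = 383.1
  R: 0 + 1(383.1) = 383.1
  M: 825 (inert)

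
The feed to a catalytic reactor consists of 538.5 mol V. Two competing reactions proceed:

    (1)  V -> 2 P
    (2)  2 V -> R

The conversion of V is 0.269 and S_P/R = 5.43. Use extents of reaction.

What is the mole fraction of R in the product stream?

Conversion of V: V consumed = 0.269 × 538.5 = 144.9 mol = 1ξ₁ + 2ξ₂.
Selectivity: 2ξ₁ / (1ξ₂) = 5.43 → ξ₁ = 2.715 ξ₂.
Substitute: (1·2.715 + 2) ξ₂ = 144.9 → ξ₂ = 30.72 mol, ξ₁ = 83.41 mol.
Outlet amounts (n = n₀ + Σ ν·ξ):
  V: 538.5 − 1(83.41) − 2(30.72) = 393.6
  P: 0 + 2(83.41) = 166.8
  R: 0 + 1(30.72) = 30.72
Total out = 591.2 mol; y_R = 30.72 / 591.2 = 0.05197.

0.052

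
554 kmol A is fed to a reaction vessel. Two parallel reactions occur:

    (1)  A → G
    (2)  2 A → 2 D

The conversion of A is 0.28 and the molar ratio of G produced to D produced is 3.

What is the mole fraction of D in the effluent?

Conversion of A: A consumed = 0.28 × 554 = 155.1 kmol = 1ξ₁ + 2ξ₂.
Selectivity: 1ξ₁ / (2ξ₂) = 3 → ξ₁ = 6 ξ₂.
Substitute: (1·6 + 2) ξ₂ = 155.1 → ξ₂ = 19.39 kmol, ξ₁ = 116.3 kmol.
Outlet amounts (n = n₀ + Σ ν·ξ):
  A: 554 − 1(116.3) − 2(19.39) = 398.9
  G: 0 + 1(116.3) = 116.3
  D: 0 + 2(19.39) = 38.78
Total out = 554 kmol; y_D = 38.78 / 554 = 0.07.

0.07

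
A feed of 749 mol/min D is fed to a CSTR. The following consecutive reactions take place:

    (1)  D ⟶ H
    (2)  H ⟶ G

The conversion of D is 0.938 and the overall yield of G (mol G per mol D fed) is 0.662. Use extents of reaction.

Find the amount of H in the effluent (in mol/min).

Conversion of D: D consumed = 1ξ₁ = 0.938 × 749 → ξ₁ = 702.6 mol/min.
Yield of G: 1ξ₂ / 749 = 0.662 → ξ₂ = 495.8 mol/min.
Outlet amounts (n = n₀ + Σ ν·ξ):
  D: 749 − 1(702.6) = 46.44
  H: 0 + 1(702.6) − 1(495.8) = 206.7
  G: 0 + 1(495.8) = 495.8

207 mol/min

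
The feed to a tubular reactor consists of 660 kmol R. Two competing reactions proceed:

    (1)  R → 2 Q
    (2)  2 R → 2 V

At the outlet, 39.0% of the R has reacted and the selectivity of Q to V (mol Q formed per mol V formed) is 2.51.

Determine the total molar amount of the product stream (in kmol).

803 kmol

Conversion of R: R consumed = 0.39 × 660 = 257.4 kmol = 1ξ₁ + 2ξ₂.
Selectivity: 2ξ₁ / (2ξ₂) = 2.51 → ξ₁ = 2.51 ξ₂.
Substitute: (1·2.51 + 2) ξ₂ = 257.4 → ξ₂ = 57.07 kmol, ξ₁ = 143.3 kmol.
Outlet amounts (n = n₀ + Σ ν·ξ):
  R: 660 − 1(143.3) − 2(57.07) = 402.6
  Q: 0 + 2(143.3) = 286.5
  V: 0 + 2(57.07) = 114.1
Total out = 402.6 + 286.5 + 114.1 = 803.3 kmol.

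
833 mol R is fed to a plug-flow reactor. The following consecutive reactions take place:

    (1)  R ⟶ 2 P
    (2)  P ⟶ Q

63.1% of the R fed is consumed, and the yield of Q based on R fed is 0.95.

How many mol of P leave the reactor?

260 mol

Conversion of R: R consumed = 1ξ₁ = 0.631 × 833 → ξ₁ = 525.6 mol.
Yield of Q: 1ξ₂ / 833 = 0.95 → ξ₂ = 791.3 mol.
Outlet amounts (n = n₀ + Σ ν·ξ):
  R: 833 − 1(525.6) = 307.4
  P: 0 + 2(525.6) − 1(791.3) = 259.9
  Q: 0 + 1(791.3) = 791.3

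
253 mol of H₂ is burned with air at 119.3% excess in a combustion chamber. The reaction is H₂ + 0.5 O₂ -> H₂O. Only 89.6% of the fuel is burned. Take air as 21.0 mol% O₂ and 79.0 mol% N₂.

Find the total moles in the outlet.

Stoichiometric O₂ = 0.5 × 253 = 126.5 mol; O₂ fed = 126.5 × 2.193 = 277.4 mol.
N₂ fed = 277.4 × 79/21 = 1044 mol.
Fuel reacted = 0.896 × 253 → ξ = 226.7 mol.
Outlet (n = n₀ + ν ξ):
  H₂: 253 − 1(226.7) = 26.31
  O₂: 277.4 − 0.5(226.7) = 164.1
  N₂: 1044 (inert)
  H₂O: 0 + 1(226.7) = 226.7
Total out = 26.31 + 164.1 + 1044 + 226.7 = 1461 mol.

1460 mol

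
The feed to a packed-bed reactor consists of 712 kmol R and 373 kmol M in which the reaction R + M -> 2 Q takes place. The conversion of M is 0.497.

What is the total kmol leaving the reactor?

1080 kmol

M reacted = 0.497 × 373 = 185.4 kmol; ν_M = −1, so ξ = 185.4/1 = 185.4 kmol.
Outlet amounts (n = n₀ + ν ξ):
  R: 712 − 1(185.4) = 526.6
  M: 373 − 1(185.4) = 187.6
  Q: 0 + 2(185.4) = 370.8
Total out = 526.6 + 187.6 + 370.8 = 1085 kmol.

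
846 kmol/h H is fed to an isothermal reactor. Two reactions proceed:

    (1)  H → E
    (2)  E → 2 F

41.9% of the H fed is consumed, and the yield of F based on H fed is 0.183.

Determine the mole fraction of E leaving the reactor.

Conversion of H: H consumed = 1ξ₁ = 0.419 × 846 → ξ₁ = 354.5 kmol/h.
Yield of F: 2ξ₂ / 846 = 0.183 → ξ₂ = 77.41 kmol/h.
Outlet amounts (n = n₀ + Σ ν·ξ):
  H: 846 − 1(354.5) = 491.5
  E: 0 + 1(354.5) − 1(77.41) = 277.1
  F: 0 + 2(77.41) = 154.8
Total out = 923.4 kmol/h; y_E = 277.1 / 923.4 = 0.3.

0.3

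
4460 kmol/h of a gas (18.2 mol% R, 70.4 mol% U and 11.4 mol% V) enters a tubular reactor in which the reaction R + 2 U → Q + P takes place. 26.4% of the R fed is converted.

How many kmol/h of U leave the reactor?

2710 kmol/h

R reacted = 0.264 × 811.7 = 214.3 kmol/h; ν_R = −1, so ξ = 214.3/1 = 214.3 kmol/h.
Outlet amounts (n = n₀ + ν ξ):
  R: 811.7 − 1(214.3) = 597.4
  U: 3140 − 2(214.3) = 2711
  Q: 0 + 1(214.3) = 214.3
  P: 0 + 1(214.3) = 214.3
  V: 508.4 (inert)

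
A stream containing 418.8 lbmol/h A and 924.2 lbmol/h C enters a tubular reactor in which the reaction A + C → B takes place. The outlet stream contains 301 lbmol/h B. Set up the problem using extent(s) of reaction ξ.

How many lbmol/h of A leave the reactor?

118 lbmol/h

For B: n = n₀ + 1ξ → 301 = 0 + 1ξ, giving ξ = 301 lbmol/h.
Outlet amounts (n = n₀ + ν ξ):
  A: 418.8 − 1(301) = 117.8
  C: 924.2 − 1(301) = 623.2
  B: 0 + 1(301) = 301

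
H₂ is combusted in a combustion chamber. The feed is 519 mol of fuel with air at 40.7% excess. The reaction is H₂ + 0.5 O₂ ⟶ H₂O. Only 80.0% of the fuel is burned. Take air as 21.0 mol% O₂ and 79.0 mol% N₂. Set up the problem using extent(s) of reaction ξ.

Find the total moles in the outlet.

Stoichiometric O₂ = 0.5 × 519 = 259.5 mol; O₂ fed = 259.5 × 1.407 = 365.1 mol.
N₂ fed = 365.1 × 79/21 = 1374 mol.
Fuel reacted = 0.8 × 519 → ξ = 415.2 mol.
Outlet (n = n₀ + ν ξ):
  H₂: 519 − 1(415.2) = 103.8
  O₂: 365.1 − 0.5(415.2) = 157.5
  N₂: 1374 (inert)
  H₂O: 0 + 1(415.2) = 415.2
Total out = 103.8 + 157.5 + 1374 + 415.2 = 2050 mol.

2050 mol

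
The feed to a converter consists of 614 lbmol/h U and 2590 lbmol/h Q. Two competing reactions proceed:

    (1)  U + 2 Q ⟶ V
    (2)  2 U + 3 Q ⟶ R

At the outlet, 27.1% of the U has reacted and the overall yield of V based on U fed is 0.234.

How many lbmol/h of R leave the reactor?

Yield of V: 1ξ₁ / 614 = 0.234 → ξ₁ = 143.7 lbmol/h.
Conversion of U: 1ξ₁ + 2ξ₂ = 0.271 × 614 = 166.4 → ξ₂ = 11.36 lbmol/h.
Outlet amounts (n = n₀ + Σ ν·ξ):
  U: 614 − 1(143.7) − 2(11.36) = 447.6
  Q: 2590 − 2(143.7) − 3(11.36) = 2269
  V: 0 + 1(143.7) = 143.7
  R: 0 + 1(11.36) = 11.36

11.4 lbmol/h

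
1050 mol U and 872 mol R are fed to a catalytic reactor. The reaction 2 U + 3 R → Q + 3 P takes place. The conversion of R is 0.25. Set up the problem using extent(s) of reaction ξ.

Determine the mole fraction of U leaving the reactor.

0.489

R reacted = 0.25 × 872 = 218 mol; ν_R = −3, so ξ = 218/3 = 72.67 mol.
Outlet amounts (n = n₀ + ν ξ):
  U: 1050 − 2(72.67) = 904.7
  R: 872 − 3(72.67) = 654
  Q: 0 + 1(72.67) = 72.67
  P: 0 + 3(72.67) = 218
Total out = 1849 mol; y_U = 904.7 / 1849 = 0.4892.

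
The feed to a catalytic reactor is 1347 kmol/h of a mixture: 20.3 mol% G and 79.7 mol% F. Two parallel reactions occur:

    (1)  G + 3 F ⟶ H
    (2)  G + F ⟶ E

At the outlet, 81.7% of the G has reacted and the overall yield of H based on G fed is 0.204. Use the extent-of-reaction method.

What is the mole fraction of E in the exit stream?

0.166

Yield of H: 1ξ₁ / 273.4 = 0.204 → ξ₁ = 55.78 kmol/h.
Conversion of G: 1ξ₁ + 1ξ₂ = 0.817 × 273.4 = 223.4 → ξ₂ = 167.6 kmol/h.
Outlet amounts (n = n₀ + Σ ν·ξ):
  G: 273.4 − 1(55.78) − 1(167.6) = 50.04
  F: 1074 − 3(55.78) − 1(167.6) = 738.6
  H: 0 + 1(55.78) = 55.78
  E: 0 + 1(167.6) = 167.6
Total out = 1012 kmol/h; y_E = 167.6 / 1012 = 0.1656.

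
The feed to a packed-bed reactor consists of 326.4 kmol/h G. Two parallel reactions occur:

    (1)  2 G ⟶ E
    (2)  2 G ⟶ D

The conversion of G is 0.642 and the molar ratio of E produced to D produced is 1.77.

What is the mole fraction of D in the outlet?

0.171

Conversion of G: G consumed = 0.642 × 326.4 = 209.5 kmol/h = 2ξ₁ + 2ξ₂.
Selectivity: 1ξ₁ / (1ξ₂) = 1.77 → ξ₁ = 1.77 ξ₂.
Substitute: (2·1.77 + 2) ξ₂ = 209.5 → ξ₂ = 37.82 kmol/h, ξ₁ = 66.95 kmol/h.
Outlet amounts (n = n₀ + Σ ν·ξ):
  G: 326.4 − 2(66.95) − 2(37.82) = 116.9
  E: 0 + 1(66.95) = 66.95
  D: 0 + 1(37.82) = 37.82
Total out = 221.6 kmol/h; y_D = 37.82 / 221.6 = 0.1707.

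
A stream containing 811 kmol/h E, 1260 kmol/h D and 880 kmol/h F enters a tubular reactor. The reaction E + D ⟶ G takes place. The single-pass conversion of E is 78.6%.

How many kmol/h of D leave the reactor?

623 kmol/h

E reacted = 0.786 × 811 = 637.4 kmol/h; ν_E = −1, so ξ = 637.4/1 = 637.4 kmol/h.
Outlet amounts (n = n₀ + ν ξ):
  E: 811 − 1(637.4) = 173.6
  D: 1260 − 1(637.4) = 622.6
  G: 0 + 1(637.4) = 637.4
  F: 880 (inert)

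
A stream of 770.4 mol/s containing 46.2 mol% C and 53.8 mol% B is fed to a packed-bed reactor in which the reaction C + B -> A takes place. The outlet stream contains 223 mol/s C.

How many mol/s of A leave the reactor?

For C: n = n₀ − 1ξ → 223 = 355.9 − 1ξ, giving ξ = 132.9 mol/s.
Outlet amounts (n = n₀ + ν ξ):
  C: 355.9 − 1(132.9) = 223
  B: 414.5 − 1(132.9) = 281.6
  A: 0 + 1(132.9) = 132.9

133 mol/s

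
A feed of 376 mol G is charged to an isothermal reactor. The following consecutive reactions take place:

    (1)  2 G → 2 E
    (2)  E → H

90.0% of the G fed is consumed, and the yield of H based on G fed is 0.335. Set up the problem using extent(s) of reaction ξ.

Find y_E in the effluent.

Conversion of G: G consumed = 2ξ₁ = 0.9 × 376 → ξ₁ = 169.2 mol.
Yield of H: 1ξ₂ / 376 = 0.335 → ξ₂ = 126 mol.
Outlet amounts (n = n₀ + Σ ν·ξ):
  G: 376 − 2(169.2) = 37.6
  E: 0 + 2(169.2) − 1(126) = 212.4
  H: 0 + 1(126) = 126
Total out = 376 mol; y_E = 212.4 / 376 = 0.565.

0.565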